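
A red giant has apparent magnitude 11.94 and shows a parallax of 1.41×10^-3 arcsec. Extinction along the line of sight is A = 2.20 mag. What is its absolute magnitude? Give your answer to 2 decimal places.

d = 1/p = 1/1.41×10^-3″ = 709.2 pc
5 log₁₀(d/10 pc) = 5 log₁₀(709.2) − 5 = 9.254
M = m − 5 log₁₀(d/10) − A = 11.94 − 9.254 − 2.20 = 0.486

M ≈ 0.49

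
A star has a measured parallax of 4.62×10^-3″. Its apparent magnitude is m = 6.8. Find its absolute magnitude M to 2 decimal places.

M ≈ 0.12

d = 1/p = 1/4.62×10^-3″ = 216.5 pc
5 log₁₀(d/10 pc) = 5 log₁₀(216.5) − 5 = 6.677
M = m − 5 log₁₀(d/10) = 6.8 − 6.677 = 0.123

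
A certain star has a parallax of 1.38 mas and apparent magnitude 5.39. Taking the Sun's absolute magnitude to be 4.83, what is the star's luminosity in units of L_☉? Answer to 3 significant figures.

L/L_☉ ≈ 3140

d = 1/p = 1000/1.38 mas = 724.6 pc
M = m − 5 log₁₀ d + 5 = 5.39 − 5·2.8601 + 5 = -3.911
M − M_☉ = -3.911 − 4.83 = -8.741
L/L_☉ = 10^(−0.4 × -8.741) = 3135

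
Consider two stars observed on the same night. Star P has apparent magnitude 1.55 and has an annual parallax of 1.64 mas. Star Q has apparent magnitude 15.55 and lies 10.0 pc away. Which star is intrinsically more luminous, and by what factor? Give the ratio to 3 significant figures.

Star P is more luminous, by a factor of 1.48×10^9.

Star P: p = 1.64 mas = 1.64×10^-3″ → d = 1/p = 609.8 pc
Star P: M = m − 5 log₁₀ d + 5 = 1.55 − 5·2.7852 + 5 = -7.376
Star Q: M = m − 5 log₁₀ d + 5 = 15.55 − 5·1.0000 + 5 = 15.550
ΔM = M_P − M_Q = -7.376 − (15.550) = -22.926; smaller M is more luminous → Star P.
L ratio = 10^(0.4 |ΔM|) = 10^9.170 = 1.480×10^9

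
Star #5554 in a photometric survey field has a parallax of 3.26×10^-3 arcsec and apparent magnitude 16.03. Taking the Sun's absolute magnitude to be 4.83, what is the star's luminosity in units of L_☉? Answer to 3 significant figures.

d = 1/p = 1/3.26×10^-3″ = 306.7 pc
M = m − 5 log₁₀ d + 5 = 16.03 − 5·2.4868 + 5 = 8.596
M − M_☉ = 8.596 − 4.83 = 3.766
L/L_☉ = 10^(−0.4 × 3.766) = 0.03116

L/L_☉ ≈ 0.0312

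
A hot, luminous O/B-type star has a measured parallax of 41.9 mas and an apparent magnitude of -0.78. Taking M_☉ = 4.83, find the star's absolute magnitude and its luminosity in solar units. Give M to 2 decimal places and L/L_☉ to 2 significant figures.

d = 1/p = 1000/41.9 mas = 23.87 pc
M = m − 5 log₁₀ d + 5 = -0.78 − 5·1.3778 + 5 = -2.669
M − M_☉ = -2.669 − 4.83 = -7.499
L/L_☉ = 10^(−0.4 × -7.499) = 999.0

M ≈ -2.67; L/L_☉ ≈ 1000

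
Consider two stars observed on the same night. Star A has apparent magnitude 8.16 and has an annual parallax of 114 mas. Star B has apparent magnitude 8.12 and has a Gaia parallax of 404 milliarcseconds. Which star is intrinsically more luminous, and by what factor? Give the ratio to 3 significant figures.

Star A is more luminous, by a factor of 12.1.

Star A: p = 114 mas = 0.114″ → d = 1/p = 8.772 pc
Star A: M = m − 5 log₁₀ d + 5 = 8.16 − 5·0.9431 + 5 = 8.445
Star B: p = 404 mas = 0.404″ → d = 1/p = 2.475 pc
Star B: M = m − 5 log₁₀ d + 5 = 8.12 − 5·0.3936 + 5 = 11.152
ΔM = M_A − M_B = 8.445 − (11.152) = -2.707; smaller M is more luminous → Star A.
L ratio = 10^(0.4 |ΔM|) = 10^1.083 = 12.10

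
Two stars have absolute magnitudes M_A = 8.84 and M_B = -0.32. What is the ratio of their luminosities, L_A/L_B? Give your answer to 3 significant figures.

L_A/L_B ≈ 2.17×10^-4

ΔM = M_A − M_B = 9.16
L_A/L_B = 10^(−0.4 ΔM) = 10^-3.664 = 2.168×10^-4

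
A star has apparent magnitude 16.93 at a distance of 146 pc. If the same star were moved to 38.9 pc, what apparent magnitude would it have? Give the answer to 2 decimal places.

Flux ∝ 1/d², so Δm = 5 log₁₀(d₂/d₁) = 5 log₁₀(38.9/146) = -2.872
m₂ = m₁ + Δm = 16.93 + (-2.872) = 14.058

m ≈ 14.06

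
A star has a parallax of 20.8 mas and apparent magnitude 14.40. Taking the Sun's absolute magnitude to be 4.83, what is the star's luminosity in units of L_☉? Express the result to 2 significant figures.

d = 1/p = 1000/20.8 mas = 48.08 pc
M = m − 5 log₁₀ d + 5 = 14.40 − 5·1.6819 + 5 = 10.990
M − M_☉ = 10.990 − 4.83 = 6.160
L/L_☉ = 10^(−0.4 × 6.160) = 3.435×10^-3

L/L_☉ ≈ 3.4×10^-3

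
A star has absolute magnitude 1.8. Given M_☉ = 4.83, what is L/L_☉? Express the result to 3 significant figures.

L/L_☉ ≈ 16.3

M − M_☉ = 1.8 − 4.83 = -3.030
L/L_☉ = 10^(−0.4 (M − M_☉)) = 10^1.212 = 16.29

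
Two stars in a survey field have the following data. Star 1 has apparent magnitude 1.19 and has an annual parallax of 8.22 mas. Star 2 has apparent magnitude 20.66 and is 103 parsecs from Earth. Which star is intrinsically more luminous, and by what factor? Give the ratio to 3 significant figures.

Star 1: p = 8.22 mas = 8.22×10^-3″ → d = 1/p = 121.7 pc
Star 1: M = m − 5 log₁₀ d + 5 = 1.19 − 5·2.0851 + 5 = -4.236
Star 2: M = m − 5 log₁₀ d + 5 = 20.66 − 5·2.0128 + 5 = 15.596
ΔM = M_1 − M_2 = -4.236 − (15.596) = -19.831; smaller M is more luminous → Star 1.
L ratio = 10^(0.4 |ΔM|) = 10^7.933 = 8.562×10^7

Star 1 is more luminous, by a factor of 8.56×10^7.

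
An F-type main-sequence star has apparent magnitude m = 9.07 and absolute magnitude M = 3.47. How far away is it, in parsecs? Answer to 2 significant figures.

μ = m − M = 5.600
m − M = 5 log₁₀ d − 5
log₁₀ d = (m − M)/5 + 1 = 2.1200
d = 10^2.1200 = 131.8 pc

d ≈ 130 pc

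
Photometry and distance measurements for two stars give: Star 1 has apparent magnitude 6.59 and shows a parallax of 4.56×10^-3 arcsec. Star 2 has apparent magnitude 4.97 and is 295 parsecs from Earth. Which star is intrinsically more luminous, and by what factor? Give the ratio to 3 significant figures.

Star 1: d = 1/p = 1/4.56×10^-3″ = 219.3 pc
Star 1: M = m − 5 log₁₀ d + 5 = 6.59 − 5·2.3410 + 5 = -0.115
Star 2: M = m − 5 log₁₀ d + 5 = 4.97 − 5·2.4698 + 5 = -2.379
ΔM = M_1 − M_2 = -0.115 − (-2.379) = 2.264; smaller M is more luminous → Star 2.
L ratio = 10^(0.4 |ΔM|) = 10^0.906 = 8.046

Star 2 is more luminous, by a factor of 8.05.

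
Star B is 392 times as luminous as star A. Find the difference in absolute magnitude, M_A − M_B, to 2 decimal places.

Pogson: ΔM = −2.5 log₁₀(ratio) = −2.5 log₁₀(392) = −2.5 × 2.5933 = -6.483
Star B is brighter so has the smaller magnitude: M_A − M_B is positive.

M_A − M_B ≈ 6.48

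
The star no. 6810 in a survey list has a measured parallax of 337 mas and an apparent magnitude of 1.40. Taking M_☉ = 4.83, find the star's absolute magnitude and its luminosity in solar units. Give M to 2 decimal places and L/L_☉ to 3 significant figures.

d = 1/p = 1000/337 mas = 2.967 pc
M = m − 5 log₁₀ d + 5 = 1.40 − 5·0.4724 + 5 = 4.038
M − M_☉ = 4.038 − 4.83 = -0.792
L/L_☉ = 10^(−0.4 × -0.792) = 2.074

M ≈ 4.04; L/L_☉ ≈ 2.07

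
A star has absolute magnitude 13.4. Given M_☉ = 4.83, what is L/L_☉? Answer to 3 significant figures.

M − M_☉ = 13.4 − 4.83 = 8.570
L/L_☉ = 10^(−0.4 (M − M_☉)) = 10^-3.428 = 3.733×10^-4

L/L_☉ ≈ 3.73×10^-4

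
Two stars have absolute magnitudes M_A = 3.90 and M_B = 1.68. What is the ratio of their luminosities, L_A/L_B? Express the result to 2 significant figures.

L_A/L_B ≈ 0.13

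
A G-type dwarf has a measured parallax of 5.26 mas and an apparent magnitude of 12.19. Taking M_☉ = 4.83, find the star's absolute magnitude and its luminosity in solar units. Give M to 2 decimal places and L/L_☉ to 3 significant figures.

d = 1/p = 1000/5.26 mas = 190.1 pc
M = m − 5 log₁₀ d + 5 = 12.19 − 5·2.2790 + 5 = 5.795
M − M_☉ = 5.795 − 4.83 = 0.965
L/L_☉ = 10^(−0.4 × 0.965) = 0.4112

M ≈ 5.79; L/L_☉ ≈ 0.411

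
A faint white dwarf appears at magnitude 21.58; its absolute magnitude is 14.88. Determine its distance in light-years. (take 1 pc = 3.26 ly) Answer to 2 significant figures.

d ≈ 710 ly

Distance modulus: m − M = 21.58 − (14.88) = 6.700
m − M = 5 log₁₀ d − 5
log₁₀ d = (m − M)/5 + 1 = 2.3400
d = 10^2.3400 = 218.8 pc
= 713.2 ly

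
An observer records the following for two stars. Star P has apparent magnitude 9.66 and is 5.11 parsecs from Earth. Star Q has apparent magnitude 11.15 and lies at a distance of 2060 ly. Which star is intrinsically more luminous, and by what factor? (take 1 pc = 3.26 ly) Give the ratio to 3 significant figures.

Star P: M = m − 5 log₁₀ d + 5 = 9.66 − 5·0.7084 + 5 = 11.118
Star Q: d = 2060 ly / 3.26 = 631.9 pc
Star Q: M = m − 5 log₁₀ d + 5 = 11.15 − 5·2.8006 + 5 = 2.147
ΔM = M_P − M_Q = 11.118 − (2.147) = 8.971; smaller M is more luminous → Star Q.
L ratio = 10^(0.4 |ΔM|) = 10^3.588 = 3877

Star Q is more luminous, by a factor of 3880.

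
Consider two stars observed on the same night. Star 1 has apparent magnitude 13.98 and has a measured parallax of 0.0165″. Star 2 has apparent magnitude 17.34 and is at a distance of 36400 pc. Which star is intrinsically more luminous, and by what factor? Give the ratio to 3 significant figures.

Star 1: d = 1/p = 1/0.0165″ = 60.61 pc
Star 1: M = m − 5 log₁₀ d + 5 = 13.98 − 5·1.7825 + 5 = 10.067
Star 2: M = m − 5 log₁₀ d + 5 = 17.34 − 5·4.5611 + 5 = -0.466
ΔM = M_1 − M_2 = 10.067 − (-0.466) = 10.533; smaller M is more luminous → Star 2.
L ratio = 10^(0.4 |ΔM|) = 10^4.213 = 16340

Star 2 is more luminous, by a factor of 16300.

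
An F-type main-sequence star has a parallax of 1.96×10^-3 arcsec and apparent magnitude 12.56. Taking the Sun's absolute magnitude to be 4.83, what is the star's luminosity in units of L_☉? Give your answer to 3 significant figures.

L/L_☉ ≈ 2.11

d = 1/p = 1/1.96×10^-3″ = 510.2 pc
M = m − 5 log₁₀ d + 5 = 12.56 − 5·2.7077 + 5 = 4.021
M − M_☉ = 4.021 − 4.83 = -0.809
L/L_☉ = 10^(−0.4 × -0.809) = 2.106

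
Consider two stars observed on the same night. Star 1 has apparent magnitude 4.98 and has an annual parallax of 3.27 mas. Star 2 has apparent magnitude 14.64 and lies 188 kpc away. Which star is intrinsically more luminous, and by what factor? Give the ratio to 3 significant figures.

Star 1: p = 3.27 mas = 3.27×10^-3″ → d = 1/p = 305.8 pc
Star 1: M = m − 5 log₁₀ d + 5 = 4.98 − 5·2.4855 + 5 = -2.447
Star 2: d = 188 kpc = 188000 pc
Star 2: M = m − 5 log₁₀ d + 5 = 14.64 − 5·5.2742 + 5 = -6.731
ΔM = M_1 − M_2 = -2.447 − (-6.731) = 4.284; smaller M is more luminous → Star 2.
L ratio = 10^(0.4 |ΔM|) = 10^1.713 = 51.69

Star 2 is more luminous, by a factor of 51.7.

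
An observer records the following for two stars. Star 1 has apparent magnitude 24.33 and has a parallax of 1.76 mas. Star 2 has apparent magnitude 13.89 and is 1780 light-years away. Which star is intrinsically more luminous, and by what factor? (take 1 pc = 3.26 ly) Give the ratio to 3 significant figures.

Star 2 is more luminous, by a factor of 13800.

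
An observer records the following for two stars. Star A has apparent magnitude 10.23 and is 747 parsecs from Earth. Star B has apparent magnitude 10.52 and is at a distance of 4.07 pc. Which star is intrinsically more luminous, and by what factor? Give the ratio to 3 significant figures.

Star A: M = m − 5 log₁₀ d + 5 = 10.23 − 5·2.8733 + 5 = 0.863
Star B: M = m − 5 log₁₀ d + 5 = 10.52 − 5·0.6096 + 5 = 12.472
ΔM = M_A − M_B = 0.863 − (12.472) = -11.609; smaller M is more luminous → Star A.
L ratio = 10^(0.4 |ΔM|) = 10^4.643 = 44000

Star A is more luminous, by a factor of 44000.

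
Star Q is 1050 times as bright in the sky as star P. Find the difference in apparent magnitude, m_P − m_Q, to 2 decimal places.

m_P − m_Q ≈ 7.55

Pogson: Δm = −2.5 log₁₀(ratio) = −2.5 log₁₀(1050) = −2.5 × 3.0212 = -7.553
Star Q is brighter so has the smaller magnitude: m_P − m_Q is positive.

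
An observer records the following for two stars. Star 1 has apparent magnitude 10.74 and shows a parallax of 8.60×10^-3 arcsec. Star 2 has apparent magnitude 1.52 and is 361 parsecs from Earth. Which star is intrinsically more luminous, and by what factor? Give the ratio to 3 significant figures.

Star 2 is more luminous, by a factor of 47000.

Star 1: d = 1/p = 1/8.60×10^-3″ = 116.3 pc
Star 1: M = m − 5 log₁₀ d + 5 = 10.74 − 5·2.0655 + 5 = 5.412
Star 2: M = m − 5 log₁₀ d + 5 = 1.52 − 5·2.5575 + 5 = -6.268
ΔM = M_1 − M_2 = 5.412 − (-6.268) = 11.680; smaller M is more luminous → Star 2.
L ratio = 10^(0.4 |ΔM|) = 10^4.672 = 46990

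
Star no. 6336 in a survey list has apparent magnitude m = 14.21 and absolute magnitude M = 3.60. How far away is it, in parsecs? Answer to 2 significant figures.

μ = m − M = 10.610
m − M = 5 log₁₀ d − 5
log₁₀ d = (m − M)/5 + 1 = 3.1220
d = 10^3.1220 = 1324 pc

d ≈ 1300 pc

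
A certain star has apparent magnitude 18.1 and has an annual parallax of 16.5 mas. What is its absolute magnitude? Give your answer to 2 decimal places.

p = 16.5 mas = 0.0165″ → d = 1/p = 60.61 pc
5 log₁₀(d/10 pc) = 5 log₁₀(60.61) − 5 = 3.913
M = m − 5 log₁₀(d/10) = 18.1 − 3.913 = 14.187

M ≈ 14.19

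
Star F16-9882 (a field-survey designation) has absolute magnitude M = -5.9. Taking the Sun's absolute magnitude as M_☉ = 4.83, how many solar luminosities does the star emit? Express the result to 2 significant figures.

L/L_☉ ≈ 20000

M − M_☉ = -5.9 − 4.83 = -10.730
L/L_☉ = 10^(−0.4 (M − M_☉)) = 10^4.292 = 19590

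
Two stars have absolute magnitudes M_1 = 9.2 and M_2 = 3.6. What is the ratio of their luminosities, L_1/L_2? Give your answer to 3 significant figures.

L_1/L_2 ≈ 5.75×10^-3

ΔM = M_1 − M_2 = 5.6
L_1/L_2 = 10^(−0.4 ΔM) = 10^-2.240 = 5.754×10^-3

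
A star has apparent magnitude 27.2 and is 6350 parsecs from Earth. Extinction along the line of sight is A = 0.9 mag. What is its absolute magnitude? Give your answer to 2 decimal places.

M ≈ 12.29

5 log₁₀(d/10 pc) = 5 log₁₀(6350) − 5 = 14.014
M = m − 5 log₁₀(d/10) − A = 27.2 − 14.014 − 0.9 = 12.286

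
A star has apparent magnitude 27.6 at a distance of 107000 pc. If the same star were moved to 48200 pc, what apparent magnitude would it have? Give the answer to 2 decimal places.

m ≈ 25.87

Flux ∝ 1/d², so Δm = 5 log₁₀(d₂/d₁) = 5 log₁₀(48200/107000) = -1.732
m₂ = m₁ + Δm = 27.6 + (-1.732) = 25.868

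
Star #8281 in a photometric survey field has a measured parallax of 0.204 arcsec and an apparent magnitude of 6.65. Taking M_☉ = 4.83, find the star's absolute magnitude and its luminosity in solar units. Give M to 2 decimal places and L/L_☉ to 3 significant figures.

M ≈ 8.20; L/L_☉ ≈ 0.0450

d = 1/p = 1/0.204″ = 4.902 pc
M = m − 5 log₁₀ d + 5 = 6.65 − 5·0.6904 + 5 = 8.198
M − M_☉ = 8.198 − 4.83 = 3.368
L/L_☉ = 10^(−0.4 × 3.368) = 0.04495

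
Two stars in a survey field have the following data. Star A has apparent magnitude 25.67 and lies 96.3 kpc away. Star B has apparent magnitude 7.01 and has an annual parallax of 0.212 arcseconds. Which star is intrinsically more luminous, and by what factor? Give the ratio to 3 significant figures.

Star A is more luminous, by a factor of 14.3.

Star A: d = 96.3 kpc = 96300 pc
Star A: M = m − 5 log₁₀ d + 5 = 25.67 − 5·4.9836 + 5 = 5.752
Star B: d = 1/p = 1/0.212″ = 4.717 pc
Star B: M = m − 5 log₁₀ d + 5 = 7.01 − 5·0.6737 + 5 = 8.642
ΔM = M_A − M_B = 5.752 − (8.642) = -2.890; smaller M is more luminous → Star A.
L ratio = 10^(0.4 |ΔM|) = 10^1.156 = 14.32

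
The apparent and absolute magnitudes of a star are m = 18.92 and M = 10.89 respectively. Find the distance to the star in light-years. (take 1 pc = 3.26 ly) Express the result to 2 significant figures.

d ≈ 1300 ly

Distance modulus: m − M = 18.92 − (10.89) = 8.030
m − M = 5 log₁₀ d − 5
log₁₀ d = (m − M)/5 + 1 = 2.6060
d = 10^2.6060 = 403.6 pc
= 1316 ly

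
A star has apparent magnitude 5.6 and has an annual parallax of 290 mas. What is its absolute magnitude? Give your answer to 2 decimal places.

M ≈ 7.91

p = 290 mas = 0.290″ → d = 1/p = 3.448 pc
5 log₁₀(d/10 pc) = 5 log₁₀(3.448) − 5 = -2.312
M = m − 5 log₁₀(d/10) = 5.6 + 2.312 = 7.912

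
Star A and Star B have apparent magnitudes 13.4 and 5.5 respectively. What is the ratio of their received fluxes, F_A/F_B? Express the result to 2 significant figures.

F_A/F_B ≈ 6.9×10^-4

Δm = 13.4 − (5.5) = 7.9
Flux ratio = 10^(−0.4 Δm) = 10^(−0.4 × 7.9) = 10^-3.160 = 6.918×10^-4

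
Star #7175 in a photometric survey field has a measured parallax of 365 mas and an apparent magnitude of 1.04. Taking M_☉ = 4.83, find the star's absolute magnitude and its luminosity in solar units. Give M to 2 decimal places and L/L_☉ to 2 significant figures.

M ≈ 3.85; L/L_☉ ≈ 2.5

d = 1/p = 1000/365 mas = 2.740 pc
M = m − 5 log₁₀ d + 5 = 1.04 − 5·0.4377 + 5 = 3.851
M − M_☉ = 3.851 − 4.83 = -0.979
L/L_☉ = 10^(−0.4 × -0.979) = 2.463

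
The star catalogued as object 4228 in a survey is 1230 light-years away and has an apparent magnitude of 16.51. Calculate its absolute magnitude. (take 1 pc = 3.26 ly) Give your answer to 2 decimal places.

M ≈ 8.63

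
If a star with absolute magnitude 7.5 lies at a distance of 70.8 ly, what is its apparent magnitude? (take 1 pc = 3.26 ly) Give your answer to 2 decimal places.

m ≈ 9.18

d = 70.8 ly / 3.26 = 21.72 pc
m = M + 5 log₁₀ d − 5 = 7.5 + 5·1.3368 − 5 = 9.184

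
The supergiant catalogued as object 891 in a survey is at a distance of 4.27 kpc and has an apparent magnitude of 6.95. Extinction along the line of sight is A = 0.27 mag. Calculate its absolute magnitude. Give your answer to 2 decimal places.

d = 4.27 kpc = 4270 pc
5 log₁₀(d/10 pc) = 5 log₁₀(4270) − 5 = 13.152
M = m − 5 log₁₀(d/10) − A = 6.95 − 13.152 − 0.27 = -6.472

M ≈ -6.47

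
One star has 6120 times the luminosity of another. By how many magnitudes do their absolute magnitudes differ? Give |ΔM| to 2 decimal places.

|ΔM| ≈ 9.47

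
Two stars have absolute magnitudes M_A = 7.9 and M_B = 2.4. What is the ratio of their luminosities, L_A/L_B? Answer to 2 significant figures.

L_A/L_B ≈ 6.3×10^-3

ΔM = M_A − M_B = 5.5
L_A/L_B = 10^(−0.4 ΔM) = 10^-2.200 = 6.310×10^-3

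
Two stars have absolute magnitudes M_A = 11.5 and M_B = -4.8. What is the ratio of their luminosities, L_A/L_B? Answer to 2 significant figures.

L_A/L_B ≈ 3.0×10^-7

ΔM = M_A − M_B = 16.3
L_A/L_B = 10^(−0.4 ΔM) = 10^-6.520 = 3.020×10^-7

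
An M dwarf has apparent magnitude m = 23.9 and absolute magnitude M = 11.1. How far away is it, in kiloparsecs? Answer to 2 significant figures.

Distance modulus: m − M = 23.9 − (11.1) = 12.800
m − M = 5 log₁₀ d − 5
log₁₀ d = (m − M)/5 + 1 = 3.5600
d = 10^3.5600 = 3631 pc
= 3.631 kpc

d ≈ 3.6 kpc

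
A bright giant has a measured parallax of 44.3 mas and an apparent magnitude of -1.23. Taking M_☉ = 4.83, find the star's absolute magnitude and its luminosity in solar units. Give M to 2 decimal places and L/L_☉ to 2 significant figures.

M ≈ -3.00; L/L_☉ ≈ 1400

d = 1/p = 1000/44.3 mas = 22.57 pc
M = m − 5 log₁₀ d + 5 = -1.23 − 5·1.3536 + 5 = -2.998
M − M_☉ = -2.998 − 4.83 = -7.828
L/L_☉ = 10^(−0.4 × -7.828) = 1353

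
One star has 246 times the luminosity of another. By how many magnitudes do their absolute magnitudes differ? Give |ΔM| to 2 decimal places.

|ΔM| ≈ 5.98

Pogson: ΔM = −2.5 log₁₀(ratio) = −2.5 log₁₀(246) = −2.5 × 2.3909 = -5.977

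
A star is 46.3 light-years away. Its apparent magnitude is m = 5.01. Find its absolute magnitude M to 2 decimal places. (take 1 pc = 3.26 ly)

d = 46.3 ly / 3.26 = 14.20 pc
5 log₁₀(d/10 pc) = 5 log₁₀(14.20) − 5 = 0.762
M = m − 5 log₁₀(d/10) = 5.01 − 0.762 = 4.248

M ≈ 4.25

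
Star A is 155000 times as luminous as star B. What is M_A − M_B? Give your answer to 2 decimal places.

M_A − M_B ≈ -12.98

Pogson: ΔM = −2.5 log₁₀(ratio) = −2.5 log₁₀(155000) = −2.5 × 5.1903 = -12.976
Star A is brighter, so it has the smaller magnitude: the difference is negative.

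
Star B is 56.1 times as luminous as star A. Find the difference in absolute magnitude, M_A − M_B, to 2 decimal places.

M_A − M_B ≈ 4.37

Pogson: ΔM = −2.5 log₁₀(ratio) = −2.5 log₁₀(56.1) = −2.5 × 1.7490 = -4.372
Star B is brighter so has the smaller magnitude: M_A − M_B is positive.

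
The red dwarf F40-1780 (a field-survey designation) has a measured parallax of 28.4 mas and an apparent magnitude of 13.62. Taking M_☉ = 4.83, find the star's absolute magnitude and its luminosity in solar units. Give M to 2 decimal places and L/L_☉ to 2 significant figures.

d = 1/p = 1000/28.4 mas = 35.21 pc
M = m − 5 log₁₀ d + 5 = 13.62 − 5·1.5467 + 5 = 10.887
M − M_☉ = 10.887 − 4.83 = 6.057
L/L_☉ = 10^(−0.4 × 6.057) = 3.779×10^-3

M ≈ 10.89; L/L_☉ ≈ 3.8×10^-3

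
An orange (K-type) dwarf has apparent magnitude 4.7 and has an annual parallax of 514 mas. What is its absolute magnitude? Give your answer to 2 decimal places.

M ≈ 8.25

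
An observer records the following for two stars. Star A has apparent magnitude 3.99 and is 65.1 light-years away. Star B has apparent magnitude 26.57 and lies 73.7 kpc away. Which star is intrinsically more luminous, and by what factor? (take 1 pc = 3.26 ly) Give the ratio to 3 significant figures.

Star A is more luminous, by a factor of 79.0.

Star A: d = 65.1 ly / 3.26 = 19.97 pc
Star A: M = m − 5 log₁₀ d + 5 = 3.99 − 5·1.3004 + 5 = 2.488
Star B: d = 73.7 kpc = 73700 pc
Star B: M = m − 5 log₁₀ d + 5 = 26.57 − 5·4.8675 + 5 = 7.233
ΔM = M_A − M_B = 2.488 − (7.233) = -4.744; smaller M is more luminous → Star A.
L ratio = 10^(0.4 |ΔM|) = 10^1.898 = 79.03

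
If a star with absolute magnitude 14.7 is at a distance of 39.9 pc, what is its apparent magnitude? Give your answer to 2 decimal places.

m ≈ 17.70

m = M + 5 log₁₀ d − 5 = 14.7 + 5·1.6010 − 5 = 17.705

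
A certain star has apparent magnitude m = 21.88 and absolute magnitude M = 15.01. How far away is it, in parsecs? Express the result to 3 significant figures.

d ≈ 237 pc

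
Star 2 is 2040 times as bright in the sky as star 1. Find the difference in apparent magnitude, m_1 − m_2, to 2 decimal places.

Pogson: Δm = −2.5 log₁₀(ratio) = −2.5 log₁₀(2040) = −2.5 × 3.3096 = -8.274
Star 2 is brighter so has the smaller magnitude: m_1 − m_2 is positive.

m_1 − m_2 ≈ 8.27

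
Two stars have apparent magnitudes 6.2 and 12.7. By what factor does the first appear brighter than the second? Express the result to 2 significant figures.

Δm = 6.2 − (12.7) = -6.5
Flux ratio = 10^(−0.4 Δm) = 10^(−0.4 × -6.5) = 10^2.600 = 398.1

400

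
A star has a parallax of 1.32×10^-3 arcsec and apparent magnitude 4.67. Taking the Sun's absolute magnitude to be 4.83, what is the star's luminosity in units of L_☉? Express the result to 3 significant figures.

L/L_☉ ≈ 6650

d = 1/p = 1/1.32×10^-3″ = 757.6 pc
M = m − 5 log₁₀ d + 5 = 4.67 − 5·2.8794 + 5 = -4.727
M − M_☉ = -4.727 − 4.83 = -9.557
L/L_☉ = 10^(−0.4 × -9.557) = 6650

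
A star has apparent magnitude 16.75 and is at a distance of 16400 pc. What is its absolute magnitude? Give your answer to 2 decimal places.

5 log₁₀(d/10 pc) = 5 log₁₀(16400) − 5 = 16.074
M = m − 5 log₁₀(d/10) = 16.75 − 16.074 = 0.676

M ≈ 0.68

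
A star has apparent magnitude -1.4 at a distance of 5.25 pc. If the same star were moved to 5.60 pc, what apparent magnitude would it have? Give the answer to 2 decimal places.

Flux ∝ 1/d², so Δm = 5 log₁₀(d₂/d₁) = 5 log₁₀(5.60/5.25) = 0.140
m₂ = m₁ + Δm = -1.4 + (0.140) = -1.260

m ≈ -1.26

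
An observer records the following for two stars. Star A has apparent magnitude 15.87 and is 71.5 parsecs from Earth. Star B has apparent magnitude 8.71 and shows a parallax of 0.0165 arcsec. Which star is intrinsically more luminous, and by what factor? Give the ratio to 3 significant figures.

Star A: M = m − 5 log₁₀ d + 5 = 15.87 − 5·1.8543 + 5 = 11.598
Star B: d = 1/p = 1/0.0165″ = 60.61 pc
Star B: M = m − 5 log₁₀ d + 5 = 8.71 − 5·1.7825 + 5 = 4.797
ΔM = M_A − M_B = 11.598 − (4.797) = 6.801; smaller M is more luminous → Star B.
L ratio = 10^(0.4 |ΔM|) = 10^2.720 = 525.3

Star B is more luminous, by a factor of 525.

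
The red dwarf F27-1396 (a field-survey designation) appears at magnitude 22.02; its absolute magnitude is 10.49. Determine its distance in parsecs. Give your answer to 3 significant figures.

μ = m − M = 11.530
m − M = 5 log₁₀ d − 5
log₁₀ d = (m − M)/5 + 1 = 3.3060
d = 10^3.3060 = 2023 pc

d ≈ 2020 pc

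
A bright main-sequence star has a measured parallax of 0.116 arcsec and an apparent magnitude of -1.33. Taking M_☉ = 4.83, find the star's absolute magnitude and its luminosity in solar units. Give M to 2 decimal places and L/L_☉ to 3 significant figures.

d = 1/p = 1/0.116″ = 8.621 pc
M = m − 5 log₁₀ d + 5 = -1.33 − 5·0.9355 + 5 = -1.008
M − M_☉ = -1.008 − 4.83 = -5.838
L/L_☉ = 10^(−0.4 × -5.838) = 216.3

M ≈ -1.01; L/L_☉ ≈ 216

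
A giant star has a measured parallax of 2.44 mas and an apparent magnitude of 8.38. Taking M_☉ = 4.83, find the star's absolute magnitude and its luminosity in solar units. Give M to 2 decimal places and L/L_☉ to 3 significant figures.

M ≈ 0.32; L/L_☉ ≈ 63.9

d = 1/p = 1000/2.44 mas = 409.8 pc
M = m − 5 log₁₀ d + 5 = 8.38 − 5·2.6126 + 5 = 0.317
M − M_☉ = 0.317 − 4.83 = -4.513
L/L_☉ = 10^(−0.4 × -4.513) = 63.86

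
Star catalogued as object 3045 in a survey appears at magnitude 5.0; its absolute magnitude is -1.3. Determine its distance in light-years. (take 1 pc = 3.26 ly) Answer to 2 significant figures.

μ = m − M = 6.300
m − M = 5 log₁₀ d − 5
log₁₀ d = (m − M)/5 + 1 = 2.2600
d = 10^2.2600 = 182.0 pc
= 593.2 ly

d ≈ 590 ly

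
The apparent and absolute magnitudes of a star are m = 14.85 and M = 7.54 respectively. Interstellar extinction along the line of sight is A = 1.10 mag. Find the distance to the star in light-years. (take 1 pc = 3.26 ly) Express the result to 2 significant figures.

m − M = 5 log₁₀(d/10 pc) + A  ⇒  14.85 − (7.54) − 1.10 = 5 log₁₀(d/10)
6.210 = 5 log₁₀(d/10)
log₁₀ d = (m − M − A)/5 + 1 = 2.2420
d = 10^2.2420 = 174.6 pc
= 569.1 ly

d ≈ 570 ly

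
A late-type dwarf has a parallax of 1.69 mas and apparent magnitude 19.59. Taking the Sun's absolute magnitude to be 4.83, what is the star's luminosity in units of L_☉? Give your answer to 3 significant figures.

L/L_☉ ≈ 4.37×10^-3

d = 1/p = 1000/1.69 mas = 591.7 pc
M = m − 5 log₁₀ d + 5 = 19.59 − 5·2.7721 + 5 = 10.729
M − M_☉ = 10.729 − 4.83 = 5.899
L/L_☉ = 10^(−0.4 × 5.899) = 4.367×10^-3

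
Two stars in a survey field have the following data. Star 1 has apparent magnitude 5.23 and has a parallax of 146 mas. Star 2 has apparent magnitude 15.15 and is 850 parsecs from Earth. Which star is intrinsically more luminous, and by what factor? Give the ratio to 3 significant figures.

Star 1: p = 146 mas = 0.146″ → d = 1/p = 6.849 pc
Star 1: M = m − 5 log₁₀ d + 5 = 5.23 − 5·0.8356 + 5 = 6.052
Star 2: M = m − 5 log₁₀ d + 5 = 15.15 − 5·2.9294 + 5 = 5.503
ΔM = M_1 − M_2 = 6.052 − (5.503) = 0.549; smaller M is more luminous → Star 2.
L ratio = 10^(0.4 |ΔM|) = 10^0.220 = 1.658

Star 2 is more luminous, by a factor of 1.66.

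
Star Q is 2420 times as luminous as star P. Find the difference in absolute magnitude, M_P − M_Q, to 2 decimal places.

M_P − M_Q ≈ 8.46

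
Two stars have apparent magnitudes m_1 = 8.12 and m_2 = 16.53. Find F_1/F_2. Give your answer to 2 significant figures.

F_1/F_2 ≈ 2300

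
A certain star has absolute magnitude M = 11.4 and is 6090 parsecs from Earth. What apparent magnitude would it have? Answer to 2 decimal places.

m ≈ 25.32

m = M + 5 log₁₀ d − 5 = 11.4 + 5·3.7846 − 5 = 25.323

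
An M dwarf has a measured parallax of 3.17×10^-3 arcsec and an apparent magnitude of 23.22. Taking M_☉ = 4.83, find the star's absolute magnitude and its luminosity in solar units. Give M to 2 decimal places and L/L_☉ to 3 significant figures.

M ≈ 15.73; L/L_☉ ≈ 4.38×10^-5

d = 1/p = 1/3.17×10^-3″ = 315.5 pc
M = m − 5 log₁₀ d + 5 = 23.22 − 5·2.4989 + 5 = 15.725
M − M_☉ = 15.725 − 4.83 = 10.895
L/L_☉ = 10^(−0.4 × 10.895) = 4.384×10^-5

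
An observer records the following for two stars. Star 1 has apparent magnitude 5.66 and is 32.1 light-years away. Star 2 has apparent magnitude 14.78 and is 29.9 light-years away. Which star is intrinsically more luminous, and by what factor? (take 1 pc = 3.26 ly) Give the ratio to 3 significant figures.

Star 1: d = 32.1 ly / 3.26 = 9.847 pc
Star 1: M = m − 5 log₁₀ d + 5 = 5.66 − 5·0.9933 + 5 = 5.694
Star 2: d = 29.9 ly / 3.26 = 9.172 pc
Star 2: M = m − 5 log₁₀ d + 5 = 14.78 − 5·0.9625 + 5 = 14.968
ΔM = M_1 − M_2 = 5.694 − (14.968) = -9.274; smaller M is more luminous → Star 1.
L ratio = 10^(0.4 |ΔM|) = 10^3.710 = 5125

Star 1 is more luminous, by a factor of 5120.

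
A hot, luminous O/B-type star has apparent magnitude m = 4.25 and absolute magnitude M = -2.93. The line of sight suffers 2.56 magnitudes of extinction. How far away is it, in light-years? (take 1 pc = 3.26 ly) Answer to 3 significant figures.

m − M = 5 log₁₀(d/10 pc) + A  ⇒  4.25 − (-2.93) − 2.56 = 5 log₁₀(d/10)
4.620 = 5 log₁₀(d/10)
log₁₀ d = (m − M − A)/5 + 1 = 1.9240
d = 10^1.9240 = 83.95 pc
= 273.7 ly

d ≈ 274 ly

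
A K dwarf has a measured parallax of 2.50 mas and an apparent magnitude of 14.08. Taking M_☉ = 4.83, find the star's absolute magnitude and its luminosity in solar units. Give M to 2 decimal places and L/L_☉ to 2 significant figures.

d = 1/p = 1000/2.50 mas = 400.0 pc
M = m − 5 log₁₀ d + 5 = 14.08 − 5·2.6021 + 5 = 6.070
M − M_☉ = 6.070 − 4.83 = 1.240
L/L_☉ = 10^(−0.4 × 1.240) = 0.3192

M ≈ 6.07; L/L_☉ ≈ 0.32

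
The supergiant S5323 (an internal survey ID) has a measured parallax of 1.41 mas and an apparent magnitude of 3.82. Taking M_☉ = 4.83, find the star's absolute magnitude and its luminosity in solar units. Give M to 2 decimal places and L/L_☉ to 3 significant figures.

M ≈ -5.43; L/L_☉ ≈ 12800

d = 1/p = 1000/1.41 mas = 709.2 pc
M = m − 5 log₁₀ d + 5 = 3.82 − 5·2.8508 + 5 = -5.434
M − M_☉ = -5.434 − 4.83 = -10.264
L/L_☉ = 10^(−0.4 × -10.264) = 12750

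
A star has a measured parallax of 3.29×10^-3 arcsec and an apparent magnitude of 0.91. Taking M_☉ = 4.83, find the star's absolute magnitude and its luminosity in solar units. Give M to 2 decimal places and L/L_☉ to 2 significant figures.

d = 1/p = 1/3.29×10^-3″ = 304.0 pc
M = m − 5 log₁₀ d + 5 = 0.91 − 5·2.4828 + 5 = -6.504
M − M_☉ = -6.504 − 4.83 = -11.334
L/L_☉ = 10^(−0.4 × -11.334) = 34170

M ≈ -6.50; L/L_☉ ≈ 34000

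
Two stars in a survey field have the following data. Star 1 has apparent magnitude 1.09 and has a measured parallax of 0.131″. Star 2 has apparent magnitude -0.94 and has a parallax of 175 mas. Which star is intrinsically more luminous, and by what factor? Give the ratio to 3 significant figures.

Star 2 is more luminous, by a factor of 3.63.

Star 1: d = 1/p = 1/0.131″ = 7.634 pc
Star 1: M = m − 5 log₁₀ d + 5 = 1.09 − 5·0.8827 + 5 = 1.676
Star 2: p = 175 mas = 0.175″ → d = 1/p = 5.714 pc
Star 2: M = m − 5 log₁₀ d + 5 = -0.94 − 5·0.7570 + 5 = 0.275
ΔM = M_1 − M_2 = 1.676 − (0.275) = 1.401; smaller M is more luminous → Star 2.
L ratio = 10^(0.4 |ΔM|) = 10^0.560 = 3.635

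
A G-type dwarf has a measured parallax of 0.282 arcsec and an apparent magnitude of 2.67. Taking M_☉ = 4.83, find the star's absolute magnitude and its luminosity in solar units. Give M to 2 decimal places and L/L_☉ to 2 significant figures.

M ≈ 4.92; L/L_☉ ≈ 0.92

d = 1/p = 1/0.282″ = 3.546 pc
M = m − 5 log₁₀ d + 5 = 2.67 − 5·0.5498 + 5 = 4.921
M − M_☉ = 4.921 − 4.83 = 0.091
L/L_☉ = 10^(−0.4 × 0.091) = 0.9194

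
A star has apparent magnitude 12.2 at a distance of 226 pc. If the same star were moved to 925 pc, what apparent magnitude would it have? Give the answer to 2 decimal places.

m ≈ 15.26

Flux ∝ 1/d², so Δm = 5 log₁₀(d₂/d₁) = 5 log₁₀(925/226) = 3.060
m₂ = m₁ + Δm = 12.2 + (3.060) = 15.260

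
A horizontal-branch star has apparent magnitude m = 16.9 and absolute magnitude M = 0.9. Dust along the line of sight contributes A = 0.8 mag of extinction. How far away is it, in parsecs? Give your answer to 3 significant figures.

m − M = 5 log₁₀(d/10 pc) + A  ⇒  16.9 − (0.9) − 0.8 = 5 log₁₀(d/10)
15.200 = 5 log₁₀(d/10)
log₁₀ d = (m − M − A)/5 + 1 = 4.0400
d = 10^4.0400 = 10960 pc

d ≈ 11000 pc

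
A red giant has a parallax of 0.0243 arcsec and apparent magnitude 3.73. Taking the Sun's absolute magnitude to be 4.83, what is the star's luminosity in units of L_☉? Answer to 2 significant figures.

L/L_☉ ≈ 47

d = 1/p = 1/0.0243″ = 41.15 pc
M = m − 5 log₁₀ d + 5 = 3.73 − 5·1.6144 + 5 = 0.658
M − M_☉ = 0.658 − 4.83 = -4.172
L/L_☉ = 10^(−0.4 × -4.172) = 46.64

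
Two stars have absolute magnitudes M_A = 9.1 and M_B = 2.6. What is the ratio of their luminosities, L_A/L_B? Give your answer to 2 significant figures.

L_A/L_B ≈ 2.5×10^-3

ΔM = M_A − M_B = 6.5
L_A/L_B = 10^(−0.4 ΔM) = 10^-2.600 = 2.512×10^-3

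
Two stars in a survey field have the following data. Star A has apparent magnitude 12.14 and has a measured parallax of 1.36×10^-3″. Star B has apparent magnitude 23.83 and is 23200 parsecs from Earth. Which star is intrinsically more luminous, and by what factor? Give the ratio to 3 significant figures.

Star A is more luminous, by a factor of 47.6.

Star A: d = 1/p = 1/1.36×10^-3″ = 735.3 pc
Star A: M = m − 5 log₁₀ d + 5 = 12.14 − 5·2.8665 + 5 = 2.808
Star B: M = m − 5 log₁₀ d + 5 = 23.83 − 5·4.3655 + 5 = 7.003
ΔM = M_A − M_B = 2.808 − (7.003) = -4.195; smaller M is more luminous → Star A.
L ratio = 10^(0.4 |ΔM|) = 10^1.678 = 47.64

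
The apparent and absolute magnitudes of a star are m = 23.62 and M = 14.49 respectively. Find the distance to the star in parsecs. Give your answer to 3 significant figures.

Distance modulus: m − M = 23.62 − (14.49) = 9.130
m − M = 5 log₁₀ d − 5
log₁₀ d = (m − M)/5 + 1 = 2.8260
d = 10^2.8260 = 669.9 pc

d ≈ 670 pc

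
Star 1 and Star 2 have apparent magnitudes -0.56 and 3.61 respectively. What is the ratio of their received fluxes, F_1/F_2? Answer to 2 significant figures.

F_1/F_2 ≈ 47

Magnitude difference = -4.17
Flux ratio = 10^(−0.4 Δm) = 10^(−0.4 × -4.17) = 10^1.668 = 46.56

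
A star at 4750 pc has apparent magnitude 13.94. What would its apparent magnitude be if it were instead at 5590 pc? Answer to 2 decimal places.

m ≈ 14.29

Flux ∝ 1/d², so Δm = 5 log₁₀(d₂/d₁) = 5 log₁₀(5590/4750) = 0.354
m₂ = m₁ + Δm = 13.94 + (0.354) = 14.294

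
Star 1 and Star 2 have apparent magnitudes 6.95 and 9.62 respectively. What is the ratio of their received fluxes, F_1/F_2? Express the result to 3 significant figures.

Δm = 6.95 − (9.62) = -2.67
Flux ratio = 10^(−0.4 Δm) = 10^(−0.4 × -2.67) = 10^1.068 = 11.69

F_1/F_2 ≈ 11.7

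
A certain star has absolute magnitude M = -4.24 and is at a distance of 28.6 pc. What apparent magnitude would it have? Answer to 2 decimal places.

m = M + 5 log₁₀ d − 5 = -4.24 + 5·1.4564 − 5 = -1.958

m ≈ -1.96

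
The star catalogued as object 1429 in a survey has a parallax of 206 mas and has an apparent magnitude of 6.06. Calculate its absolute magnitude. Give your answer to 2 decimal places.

M ≈ 7.63

p = 206 mas = 0.206″ → d = 1/p = 4.854 pc
5 log₁₀(d/10 pc) = 5 log₁₀(4.854) − 5 = -1.569
M = m − 5 log₁₀(d/10) = 6.06 + 1.569 = 7.629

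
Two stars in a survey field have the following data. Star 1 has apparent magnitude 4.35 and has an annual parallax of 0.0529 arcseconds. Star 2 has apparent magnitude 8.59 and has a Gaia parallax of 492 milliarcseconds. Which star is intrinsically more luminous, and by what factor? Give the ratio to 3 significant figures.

Star 1: d = 1/p = 1/0.0529″ = 18.90 pc
Star 1: M = m − 5 log₁₀ d + 5 = 4.35 − 5·1.2765 + 5 = 2.967
Star 2: p = 492 mas = 0.492″ → d = 1/p = 2.033 pc
Star 2: M = m − 5 log₁₀ d + 5 = 8.59 − 5·0.3080 + 5 = 12.050
ΔM = M_1 − M_2 = 2.967 − (12.050) = -9.083; smaller M is more luminous → Star 1.
L ratio = 10^(0.4 |ΔM|) = 10^3.633 = 4296

Star 1 is more luminous, by a factor of 4300.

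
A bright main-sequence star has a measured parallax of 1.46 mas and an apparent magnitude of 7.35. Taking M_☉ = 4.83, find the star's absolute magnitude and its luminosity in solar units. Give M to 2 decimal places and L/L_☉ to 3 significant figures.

M ≈ -1.83; L/L_☉ ≈ 461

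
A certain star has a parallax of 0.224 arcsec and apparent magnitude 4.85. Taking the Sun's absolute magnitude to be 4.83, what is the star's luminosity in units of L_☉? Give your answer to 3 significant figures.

L/L_☉ ≈ 0.196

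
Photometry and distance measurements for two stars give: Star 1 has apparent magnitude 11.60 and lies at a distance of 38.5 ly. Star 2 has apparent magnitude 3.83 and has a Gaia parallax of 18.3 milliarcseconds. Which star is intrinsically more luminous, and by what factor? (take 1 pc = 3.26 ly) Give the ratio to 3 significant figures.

Star 1: d = 38.5 ly / 3.26 = 11.81 pc
Star 1: M = m − 5 log₁₀ d + 5 = 11.60 − 5·1.0722 + 5 = 11.239
Star 2: p = 18.3 mas = 0.0183″ → d = 1/p = 54.64 pc
Star 2: M = m − 5 log₁₀ d + 5 = 3.83 − 5·1.7375 + 5 = 0.142
ΔM = M_1 − M_2 = 11.239 − (0.142) = 11.097; smaller M is more luminous → Star 2.
L ratio = 10^(0.4 |ΔM|) = 10^4.439 = 27450

Star 2 is more luminous, by a factor of 27500.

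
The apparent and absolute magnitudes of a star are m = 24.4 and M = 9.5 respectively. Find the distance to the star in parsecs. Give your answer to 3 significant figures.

d ≈ 9550 pc

Distance modulus: m − M = 24.4 − (9.5) = 14.900
m − M = 5 log₁₀ d − 5
log₁₀ d = (m − M)/5 + 1 = 3.9800
d = 10^3.9800 = 9550 pc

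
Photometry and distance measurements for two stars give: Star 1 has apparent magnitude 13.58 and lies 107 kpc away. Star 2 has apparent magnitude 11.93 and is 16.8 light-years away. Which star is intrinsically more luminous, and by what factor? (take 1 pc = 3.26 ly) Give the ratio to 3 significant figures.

Star 1 is more luminous, by a factor of 9.43×10^7.

Star 1: d = 107 kpc = 107000 pc
Star 1: M = m − 5 log₁₀ d + 5 = 13.58 − 5·5.0294 + 5 = -6.567
Star 2: d = 16.8 ly / 3.26 = 5.153 pc
Star 2: M = m − 5 log₁₀ d + 5 = 11.93 − 5·0.7121 + 5 = 13.370
ΔM = M_1 − M_2 = -6.567 − (13.370) = -19.936; smaller M is more luminous → Star 1.
L ratio = 10^(0.4 |ΔM|) = 10^7.975 = 9.432×10^7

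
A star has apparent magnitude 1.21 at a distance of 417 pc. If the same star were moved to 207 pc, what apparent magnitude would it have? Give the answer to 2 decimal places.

m ≈ -0.31

Flux ∝ 1/d², so Δm = 5 log₁₀(d₂/d₁) = 5 log₁₀(207/417) = -1.521
m₂ = m₁ + Δm = 1.21 + (-1.521) = -0.311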